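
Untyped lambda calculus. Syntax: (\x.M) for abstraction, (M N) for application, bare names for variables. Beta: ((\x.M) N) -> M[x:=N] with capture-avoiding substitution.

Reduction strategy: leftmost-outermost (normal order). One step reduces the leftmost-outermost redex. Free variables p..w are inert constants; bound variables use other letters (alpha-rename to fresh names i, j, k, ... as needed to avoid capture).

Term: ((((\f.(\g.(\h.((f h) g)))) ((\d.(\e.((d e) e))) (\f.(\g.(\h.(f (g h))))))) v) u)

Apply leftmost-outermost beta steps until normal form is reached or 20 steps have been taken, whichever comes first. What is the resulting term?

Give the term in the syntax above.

Answer: (u (u v))

Derivation:
Step 0: ((((\f.(\g.(\h.((f h) g)))) ((\d.(\e.((d e) e))) (\f.(\g.(\h.(f (g h))))))) v) u)
Step 1: (((\g.(\h.((((\d.(\e.((d e) e))) (\f.(\g.(\h.(f (g h)))))) h) g))) v) u)
Step 2: ((\h.((((\d.(\e.((d e) e))) (\f.(\g.(\h.(f (g h)))))) h) v)) u)
Step 3: ((((\d.(\e.((d e) e))) (\f.(\g.(\h.(f (g h)))))) u) v)
Step 4: (((\e.(((\f.(\g.(\h.(f (g h))))) e) e)) u) v)
Step 5: ((((\f.(\g.(\h.(f (g h))))) u) u) v)
Step 6: (((\g.(\h.(u (g h)))) u) v)
Step 7: ((\h.(u (u h))) v)
Step 8: (u (u v))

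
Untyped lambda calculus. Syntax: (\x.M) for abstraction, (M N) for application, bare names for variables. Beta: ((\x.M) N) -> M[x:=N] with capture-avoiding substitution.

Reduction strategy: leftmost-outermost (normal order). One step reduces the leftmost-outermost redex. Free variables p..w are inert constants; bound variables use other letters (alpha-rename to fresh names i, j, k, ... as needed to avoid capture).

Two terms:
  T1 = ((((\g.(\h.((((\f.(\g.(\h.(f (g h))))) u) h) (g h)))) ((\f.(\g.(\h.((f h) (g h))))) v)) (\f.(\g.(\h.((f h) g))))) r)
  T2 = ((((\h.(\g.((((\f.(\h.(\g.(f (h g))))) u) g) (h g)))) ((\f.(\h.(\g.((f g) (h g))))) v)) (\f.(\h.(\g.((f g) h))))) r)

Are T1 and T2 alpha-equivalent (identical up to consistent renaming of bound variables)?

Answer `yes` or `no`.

Answer: yes

Derivation:
Term 1: ((((\g.(\h.((((\f.(\g.(\h.(f (g h))))) u) h) (g h)))) ((\f.(\g.(\h.((f h) (g h))))) v)) (\f.(\g.(\h.((f h) g))))) r)
Term 2: ((((\h.(\g.((((\f.(\h.(\g.(f (h g))))) u) g) (h g)))) ((\f.(\h.(\g.((f g) (h g))))) v)) (\f.(\h.(\g.((f g) h))))) r)
Alpha-equivalence: compare structure up to binder renaming.
Result: True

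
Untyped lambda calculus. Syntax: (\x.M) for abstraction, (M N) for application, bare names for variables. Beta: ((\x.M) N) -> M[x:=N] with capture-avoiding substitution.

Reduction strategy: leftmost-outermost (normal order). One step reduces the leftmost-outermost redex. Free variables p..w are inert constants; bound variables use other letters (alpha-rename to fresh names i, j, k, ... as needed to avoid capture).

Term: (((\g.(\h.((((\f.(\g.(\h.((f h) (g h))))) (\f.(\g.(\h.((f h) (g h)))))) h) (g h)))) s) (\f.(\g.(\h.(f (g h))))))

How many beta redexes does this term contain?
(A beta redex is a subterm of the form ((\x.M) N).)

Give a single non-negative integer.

Answer: 2

Derivation:
Term: (((\g.(\h.((((\f.(\g.(\h.((f h) (g h))))) (\f.(\g.(\h.((f h) (g h)))))) h) (g h)))) s) (\f.(\g.(\h.(f (g h))))))
  Redex: ((\g.(\h.((((\f.(\g.(\h.((f h) (g h))))) (\f.(\g.(\h.((f h) (g h)))))) h) (g h)))) s)
  Redex: ((\f.(\g.(\h.((f h) (g h))))) (\f.(\g.(\h.((f h) (g h))))))
Total redexes: 2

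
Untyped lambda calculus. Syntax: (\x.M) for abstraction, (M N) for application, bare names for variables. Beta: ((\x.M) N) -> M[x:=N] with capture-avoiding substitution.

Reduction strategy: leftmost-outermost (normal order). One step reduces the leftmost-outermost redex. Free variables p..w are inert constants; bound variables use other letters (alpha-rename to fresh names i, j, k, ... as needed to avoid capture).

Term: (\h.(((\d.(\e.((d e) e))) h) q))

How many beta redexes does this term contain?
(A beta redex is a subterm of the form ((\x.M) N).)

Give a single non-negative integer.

Answer: 1

Derivation:
Term: (\h.(((\d.(\e.((d e) e))) h) q))
  Redex: ((\d.(\e.((d e) e))) h)
Total redexes: 1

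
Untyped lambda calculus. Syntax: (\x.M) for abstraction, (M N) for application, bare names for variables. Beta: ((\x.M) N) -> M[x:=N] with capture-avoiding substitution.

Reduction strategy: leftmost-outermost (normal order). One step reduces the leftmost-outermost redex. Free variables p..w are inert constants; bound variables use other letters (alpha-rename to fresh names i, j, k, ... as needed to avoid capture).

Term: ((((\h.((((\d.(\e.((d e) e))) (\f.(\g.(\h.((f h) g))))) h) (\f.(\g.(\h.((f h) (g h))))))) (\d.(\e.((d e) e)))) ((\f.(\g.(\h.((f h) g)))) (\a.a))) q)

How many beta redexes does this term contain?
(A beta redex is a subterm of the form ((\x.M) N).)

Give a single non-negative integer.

Answer: 3

Derivation:
Term: ((((\h.((((\d.(\e.((d e) e))) (\f.(\g.(\h.((f h) g))))) h) (\f.(\g.(\h.((f h) (g h))))))) (\d.(\e.((d e) e)))) ((\f.(\g.(\h.((f h) g)))) (\a.a))) q)
  Redex: ((\h.((((\d.(\e.((d e) e))) (\f.(\g.(\h.((f h) g))))) h) (\f.(\g.(\h.((f h) (g h))))))) (\d.(\e.((d e) e))))
  Redex: ((\d.(\e.((d e) e))) (\f.(\g.(\h.((f h) g)))))
  Redex: ((\f.(\g.(\h.((f h) g)))) (\a.a))
Total redexes: 3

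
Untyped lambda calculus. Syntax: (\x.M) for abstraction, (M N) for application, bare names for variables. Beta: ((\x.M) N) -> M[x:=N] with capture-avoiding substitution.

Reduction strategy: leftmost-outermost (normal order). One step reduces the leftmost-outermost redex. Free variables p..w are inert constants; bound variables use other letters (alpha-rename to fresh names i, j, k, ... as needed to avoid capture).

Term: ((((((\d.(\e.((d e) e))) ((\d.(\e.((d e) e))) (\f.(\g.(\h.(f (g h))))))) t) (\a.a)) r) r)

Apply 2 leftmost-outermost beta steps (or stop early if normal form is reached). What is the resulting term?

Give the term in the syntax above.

Answer: (((((((\d.(\e.((d e) e))) (\f.(\g.(\h.(f (g h)))))) t) t) (\a.a)) r) r)

Derivation:
Step 0: ((((((\d.(\e.((d e) e))) ((\d.(\e.((d e) e))) (\f.(\g.(\h.(f (g h))))))) t) (\a.a)) r) r)
Step 1: (((((\e.((((\d.(\e.((d e) e))) (\f.(\g.(\h.(f (g h)))))) e) e)) t) (\a.a)) r) r)
Step 2: (((((((\d.(\e.((d e) e))) (\f.(\g.(\h.(f (g h)))))) t) t) (\a.a)) r) r)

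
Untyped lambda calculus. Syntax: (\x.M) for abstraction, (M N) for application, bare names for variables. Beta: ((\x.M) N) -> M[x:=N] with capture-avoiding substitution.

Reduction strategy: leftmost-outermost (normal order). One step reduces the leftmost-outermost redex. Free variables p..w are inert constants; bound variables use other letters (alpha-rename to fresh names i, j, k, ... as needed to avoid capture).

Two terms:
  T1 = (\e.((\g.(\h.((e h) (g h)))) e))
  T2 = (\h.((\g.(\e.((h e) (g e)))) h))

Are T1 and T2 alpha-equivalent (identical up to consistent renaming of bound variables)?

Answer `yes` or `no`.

Term 1: (\e.((\g.(\h.((e h) (g h)))) e))
Term 2: (\h.((\g.(\e.((h e) (g e)))) h))
Alpha-equivalence: compare structure up to binder renaming.
Result: True

Answer: yes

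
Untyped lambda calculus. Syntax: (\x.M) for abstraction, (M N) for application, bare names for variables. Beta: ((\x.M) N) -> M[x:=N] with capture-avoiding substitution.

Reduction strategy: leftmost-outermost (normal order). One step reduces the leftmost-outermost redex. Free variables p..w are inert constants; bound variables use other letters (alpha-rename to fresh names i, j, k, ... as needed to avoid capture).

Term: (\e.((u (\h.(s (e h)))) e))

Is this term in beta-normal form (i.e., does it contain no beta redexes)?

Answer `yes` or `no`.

Answer: yes

Derivation:
Term: (\e.((u (\h.(s (e h)))) e))
No beta redexes found.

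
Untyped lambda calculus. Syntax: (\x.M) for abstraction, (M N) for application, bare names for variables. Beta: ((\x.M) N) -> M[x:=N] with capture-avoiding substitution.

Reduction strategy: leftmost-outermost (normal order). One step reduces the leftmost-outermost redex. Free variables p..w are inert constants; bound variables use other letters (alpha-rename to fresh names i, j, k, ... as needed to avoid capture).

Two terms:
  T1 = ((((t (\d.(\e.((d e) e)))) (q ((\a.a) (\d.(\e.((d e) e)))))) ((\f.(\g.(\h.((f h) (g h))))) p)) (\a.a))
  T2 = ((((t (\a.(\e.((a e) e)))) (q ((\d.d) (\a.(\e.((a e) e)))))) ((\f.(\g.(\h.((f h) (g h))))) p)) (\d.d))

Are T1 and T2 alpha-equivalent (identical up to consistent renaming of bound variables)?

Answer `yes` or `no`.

Answer: yes

Derivation:
Term 1: ((((t (\d.(\e.((d e) e)))) (q ((\a.a) (\d.(\e.((d e) e)))))) ((\f.(\g.(\h.((f h) (g h))))) p)) (\a.a))
Term 2: ((((t (\a.(\e.((a e) e)))) (q ((\d.d) (\a.(\e.((a e) e)))))) ((\f.(\g.(\h.((f h) (g h))))) p)) (\d.d))
Alpha-equivalence: compare structure up to binder renaming.
Result: True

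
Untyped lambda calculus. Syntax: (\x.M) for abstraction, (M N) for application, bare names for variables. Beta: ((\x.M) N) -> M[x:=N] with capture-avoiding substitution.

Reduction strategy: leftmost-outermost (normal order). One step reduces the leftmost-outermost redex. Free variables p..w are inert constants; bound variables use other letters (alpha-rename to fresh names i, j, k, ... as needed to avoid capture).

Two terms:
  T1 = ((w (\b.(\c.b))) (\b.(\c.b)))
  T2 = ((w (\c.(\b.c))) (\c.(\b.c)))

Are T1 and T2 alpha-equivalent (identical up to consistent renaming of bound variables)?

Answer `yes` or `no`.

Answer: yes

Derivation:
Term 1: ((w (\b.(\c.b))) (\b.(\c.b)))
Term 2: ((w (\c.(\b.c))) (\c.(\b.c)))
Alpha-equivalence: compare structure up to binder renaming.
Result: True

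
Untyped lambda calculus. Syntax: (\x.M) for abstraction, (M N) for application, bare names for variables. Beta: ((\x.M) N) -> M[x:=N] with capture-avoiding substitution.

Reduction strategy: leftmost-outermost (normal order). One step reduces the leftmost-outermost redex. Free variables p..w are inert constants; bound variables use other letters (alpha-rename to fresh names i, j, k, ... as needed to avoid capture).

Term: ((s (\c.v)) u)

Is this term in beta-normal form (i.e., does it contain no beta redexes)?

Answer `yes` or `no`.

Answer: yes

Derivation:
Term: ((s (\c.v)) u)
No beta redexes found.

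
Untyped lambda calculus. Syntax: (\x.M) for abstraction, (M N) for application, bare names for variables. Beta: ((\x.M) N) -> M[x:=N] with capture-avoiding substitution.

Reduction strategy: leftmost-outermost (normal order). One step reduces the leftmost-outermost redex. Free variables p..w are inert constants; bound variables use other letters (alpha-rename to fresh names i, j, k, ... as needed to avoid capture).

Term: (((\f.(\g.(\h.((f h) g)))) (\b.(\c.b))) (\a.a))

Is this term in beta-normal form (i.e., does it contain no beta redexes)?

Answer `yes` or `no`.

Term: (((\f.(\g.(\h.((f h) g)))) (\b.(\c.b))) (\a.a))
Found 1 beta redex(es).

Answer: no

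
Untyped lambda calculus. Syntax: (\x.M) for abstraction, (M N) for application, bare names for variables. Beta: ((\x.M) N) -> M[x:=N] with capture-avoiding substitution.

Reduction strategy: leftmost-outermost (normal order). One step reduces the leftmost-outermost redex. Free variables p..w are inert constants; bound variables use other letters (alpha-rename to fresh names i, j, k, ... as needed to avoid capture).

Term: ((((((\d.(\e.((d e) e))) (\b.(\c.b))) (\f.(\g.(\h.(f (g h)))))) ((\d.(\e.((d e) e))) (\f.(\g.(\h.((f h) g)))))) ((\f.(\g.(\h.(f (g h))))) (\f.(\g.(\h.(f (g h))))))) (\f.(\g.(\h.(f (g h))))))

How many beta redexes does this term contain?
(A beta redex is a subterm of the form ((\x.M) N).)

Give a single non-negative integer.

Term: ((((((\d.(\e.((d e) e))) (\b.(\c.b))) (\f.(\g.(\h.(f (g h)))))) ((\d.(\e.((d e) e))) (\f.(\g.(\h.((f h) g)))))) ((\f.(\g.(\h.(f (g h))))) (\f.(\g.(\h.(f (g h))))))) (\f.(\g.(\h.(f (g h))))))
  Redex: ((\d.(\e.((d e) e))) (\b.(\c.b)))
  Redex: ((\d.(\e.((d e) e))) (\f.(\g.(\h.((f h) g)))))
  Redex: ((\f.(\g.(\h.(f (g h))))) (\f.(\g.(\h.(f (g h))))))
Total redexes: 3

Answer: 3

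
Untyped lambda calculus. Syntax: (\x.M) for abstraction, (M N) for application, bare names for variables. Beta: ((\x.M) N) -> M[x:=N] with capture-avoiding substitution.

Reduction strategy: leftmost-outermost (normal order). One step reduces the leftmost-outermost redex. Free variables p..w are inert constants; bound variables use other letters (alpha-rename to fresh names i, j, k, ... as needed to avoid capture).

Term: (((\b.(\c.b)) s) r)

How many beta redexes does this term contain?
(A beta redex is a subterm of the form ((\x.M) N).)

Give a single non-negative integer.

Answer: 1

Derivation:
Term: (((\b.(\c.b)) s) r)
  Redex: ((\b.(\c.b)) s)
Total redexes: 1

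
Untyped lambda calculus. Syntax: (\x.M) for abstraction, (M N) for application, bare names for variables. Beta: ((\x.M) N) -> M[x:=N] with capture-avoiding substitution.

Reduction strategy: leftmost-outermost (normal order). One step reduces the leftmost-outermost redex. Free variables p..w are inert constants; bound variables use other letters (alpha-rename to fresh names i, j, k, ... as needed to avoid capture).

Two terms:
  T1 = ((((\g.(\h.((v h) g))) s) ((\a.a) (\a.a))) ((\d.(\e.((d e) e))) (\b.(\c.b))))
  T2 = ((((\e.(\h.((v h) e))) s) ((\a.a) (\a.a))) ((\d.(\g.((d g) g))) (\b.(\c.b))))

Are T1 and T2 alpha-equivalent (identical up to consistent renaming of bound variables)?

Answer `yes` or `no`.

Answer: yes

Derivation:
Term 1: ((((\g.(\h.((v h) g))) s) ((\a.a) (\a.a))) ((\d.(\e.((d e) e))) (\b.(\c.b))))
Term 2: ((((\e.(\h.((v h) e))) s) ((\a.a) (\a.a))) ((\d.(\g.((d g) g))) (\b.(\c.b))))
Alpha-equivalence: compare structure up to binder renaming.
Result: True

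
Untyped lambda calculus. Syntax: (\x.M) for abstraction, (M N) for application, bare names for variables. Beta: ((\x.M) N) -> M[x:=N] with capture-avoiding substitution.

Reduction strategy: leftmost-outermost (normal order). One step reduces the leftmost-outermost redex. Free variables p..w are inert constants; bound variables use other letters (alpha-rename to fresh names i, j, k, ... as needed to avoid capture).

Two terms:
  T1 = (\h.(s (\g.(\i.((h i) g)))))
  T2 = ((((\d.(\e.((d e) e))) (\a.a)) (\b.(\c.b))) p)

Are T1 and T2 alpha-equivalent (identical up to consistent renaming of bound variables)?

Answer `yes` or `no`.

Term 1: (\h.(s (\g.(\i.((h i) g)))))
Term 2: ((((\d.(\e.((d e) e))) (\a.a)) (\b.(\c.b))) p)
Alpha-equivalence: compare structure up to binder renaming.
Result: False

Answer: no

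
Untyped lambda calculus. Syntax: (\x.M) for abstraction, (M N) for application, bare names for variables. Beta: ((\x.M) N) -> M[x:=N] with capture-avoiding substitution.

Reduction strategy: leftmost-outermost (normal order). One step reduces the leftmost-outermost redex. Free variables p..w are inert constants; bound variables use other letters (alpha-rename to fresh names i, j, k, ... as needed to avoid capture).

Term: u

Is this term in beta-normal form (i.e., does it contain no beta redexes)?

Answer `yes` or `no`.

Answer: yes

Derivation:
Term: u
No beta redexes found.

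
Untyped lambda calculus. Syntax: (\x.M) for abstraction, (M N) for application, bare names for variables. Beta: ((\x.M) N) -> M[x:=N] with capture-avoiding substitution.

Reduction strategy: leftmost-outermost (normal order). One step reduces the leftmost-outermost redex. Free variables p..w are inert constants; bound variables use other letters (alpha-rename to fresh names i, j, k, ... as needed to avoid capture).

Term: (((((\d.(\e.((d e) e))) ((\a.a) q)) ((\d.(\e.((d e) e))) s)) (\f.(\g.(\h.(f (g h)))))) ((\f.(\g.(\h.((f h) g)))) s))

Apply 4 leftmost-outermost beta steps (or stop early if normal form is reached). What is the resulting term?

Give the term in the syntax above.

Answer: ((((q (\e.((s e) e))) ((\d.(\e.((d e) e))) s)) (\f.(\g.(\h.(f (g h)))))) ((\f.(\g.(\h.((f h) g)))) s))

Derivation:
Step 0: (((((\d.(\e.((d e) e))) ((\a.a) q)) ((\d.(\e.((d e) e))) s)) (\f.(\g.(\h.(f (g h)))))) ((\f.(\g.(\h.((f h) g)))) s))
Step 1: ((((\e.((((\a.a) q) e) e)) ((\d.(\e.((d e) e))) s)) (\f.(\g.(\h.(f (g h)))))) ((\f.(\g.(\h.((f h) g)))) s))
Step 2: ((((((\a.a) q) ((\d.(\e.((d e) e))) s)) ((\d.(\e.((d e) e))) s)) (\f.(\g.(\h.(f (g h)))))) ((\f.(\g.(\h.((f h) g)))) s))
Step 3: ((((q ((\d.(\e.((d e) e))) s)) ((\d.(\e.((d e) e))) s)) (\f.(\g.(\h.(f (g h)))))) ((\f.(\g.(\h.((f h) g)))) s))
Step 4: ((((q (\e.((s e) e))) ((\d.(\e.((d e) e))) s)) (\f.(\g.(\h.(f (g h)))))) ((\f.(\g.(\h.((f h) g)))) s))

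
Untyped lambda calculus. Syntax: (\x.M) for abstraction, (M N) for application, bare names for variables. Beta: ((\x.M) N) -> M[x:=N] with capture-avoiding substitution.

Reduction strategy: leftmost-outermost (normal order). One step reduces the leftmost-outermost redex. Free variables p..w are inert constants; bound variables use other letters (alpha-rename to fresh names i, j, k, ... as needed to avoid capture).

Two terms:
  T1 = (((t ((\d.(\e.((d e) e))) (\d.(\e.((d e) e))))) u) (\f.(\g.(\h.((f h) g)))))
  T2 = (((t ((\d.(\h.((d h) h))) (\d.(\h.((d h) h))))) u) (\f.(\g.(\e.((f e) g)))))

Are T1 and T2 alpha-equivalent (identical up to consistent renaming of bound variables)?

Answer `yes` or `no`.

Term 1: (((t ((\d.(\e.((d e) e))) (\d.(\e.((d e) e))))) u) (\f.(\g.(\h.((f h) g)))))
Term 2: (((t ((\d.(\h.((d h) h))) (\d.(\h.((d h) h))))) u) (\f.(\g.(\e.((f e) g)))))
Alpha-equivalence: compare structure up to binder renaming.
Result: True

Answer: yes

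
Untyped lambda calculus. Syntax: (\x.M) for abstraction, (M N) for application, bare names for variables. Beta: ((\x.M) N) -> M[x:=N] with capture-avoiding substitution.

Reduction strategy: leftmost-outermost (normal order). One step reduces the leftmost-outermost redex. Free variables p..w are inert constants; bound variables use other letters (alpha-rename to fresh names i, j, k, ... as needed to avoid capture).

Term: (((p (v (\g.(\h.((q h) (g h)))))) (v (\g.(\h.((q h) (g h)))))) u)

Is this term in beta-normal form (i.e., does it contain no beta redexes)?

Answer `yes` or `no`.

Answer: yes

Derivation:
Term: (((p (v (\g.(\h.((q h) (g h)))))) (v (\g.(\h.((q h) (g h)))))) u)
No beta redexes found.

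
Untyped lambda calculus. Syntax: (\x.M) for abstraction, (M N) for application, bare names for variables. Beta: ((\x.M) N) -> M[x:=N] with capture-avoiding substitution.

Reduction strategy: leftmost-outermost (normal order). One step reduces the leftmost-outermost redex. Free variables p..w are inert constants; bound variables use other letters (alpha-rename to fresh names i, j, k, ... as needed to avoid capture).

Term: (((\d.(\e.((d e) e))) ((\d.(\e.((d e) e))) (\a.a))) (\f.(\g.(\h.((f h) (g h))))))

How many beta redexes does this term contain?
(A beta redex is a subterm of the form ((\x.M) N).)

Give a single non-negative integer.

Answer: 2

Derivation:
Term: (((\d.(\e.((d e) e))) ((\d.(\e.((d e) e))) (\a.a))) (\f.(\g.(\h.((f h) (g h))))))
  Redex: ((\d.(\e.((d e) e))) ((\d.(\e.((d e) e))) (\a.a)))
  Redex: ((\d.(\e.((d e) e))) (\a.a))
Total redexes: 2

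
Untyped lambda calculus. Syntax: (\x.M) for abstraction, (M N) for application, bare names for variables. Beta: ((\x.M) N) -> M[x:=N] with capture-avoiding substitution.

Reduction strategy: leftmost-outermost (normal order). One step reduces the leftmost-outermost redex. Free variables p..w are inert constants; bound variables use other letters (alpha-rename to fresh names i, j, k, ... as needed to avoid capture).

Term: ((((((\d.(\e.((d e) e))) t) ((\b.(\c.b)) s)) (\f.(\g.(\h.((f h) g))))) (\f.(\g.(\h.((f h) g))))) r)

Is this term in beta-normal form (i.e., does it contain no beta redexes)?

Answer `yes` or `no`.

Term: ((((((\d.(\e.((d e) e))) t) ((\b.(\c.b)) s)) (\f.(\g.(\h.((f h) g))))) (\f.(\g.(\h.((f h) g))))) r)
Found 2 beta redex(es).

Answer: no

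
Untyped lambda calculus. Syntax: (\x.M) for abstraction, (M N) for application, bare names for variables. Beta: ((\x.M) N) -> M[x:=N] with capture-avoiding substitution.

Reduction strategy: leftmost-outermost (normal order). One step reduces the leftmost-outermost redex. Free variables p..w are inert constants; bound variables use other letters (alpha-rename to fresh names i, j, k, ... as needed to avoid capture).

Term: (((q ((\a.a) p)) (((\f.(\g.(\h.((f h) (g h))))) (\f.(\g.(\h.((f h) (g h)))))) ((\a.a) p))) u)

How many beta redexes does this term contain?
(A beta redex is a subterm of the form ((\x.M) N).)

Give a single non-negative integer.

Answer: 3

Derivation:
Term: (((q ((\a.a) p)) (((\f.(\g.(\h.((f h) (g h))))) (\f.(\g.(\h.((f h) (g h)))))) ((\a.a) p))) u)
  Redex: ((\a.a) p)
  Redex: ((\f.(\g.(\h.((f h) (g h))))) (\f.(\g.(\h.((f h) (g h))))))
  Redex: ((\a.a) p)
Total redexes: 3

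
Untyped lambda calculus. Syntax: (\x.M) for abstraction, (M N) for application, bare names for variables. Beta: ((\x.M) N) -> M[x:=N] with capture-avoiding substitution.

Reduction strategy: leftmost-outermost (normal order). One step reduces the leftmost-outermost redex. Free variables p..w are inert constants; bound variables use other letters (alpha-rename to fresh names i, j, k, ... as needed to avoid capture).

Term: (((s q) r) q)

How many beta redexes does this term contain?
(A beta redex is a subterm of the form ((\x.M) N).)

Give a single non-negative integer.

Term: (((s q) r) q)
  (no redexes)
Total redexes: 0

Answer: 0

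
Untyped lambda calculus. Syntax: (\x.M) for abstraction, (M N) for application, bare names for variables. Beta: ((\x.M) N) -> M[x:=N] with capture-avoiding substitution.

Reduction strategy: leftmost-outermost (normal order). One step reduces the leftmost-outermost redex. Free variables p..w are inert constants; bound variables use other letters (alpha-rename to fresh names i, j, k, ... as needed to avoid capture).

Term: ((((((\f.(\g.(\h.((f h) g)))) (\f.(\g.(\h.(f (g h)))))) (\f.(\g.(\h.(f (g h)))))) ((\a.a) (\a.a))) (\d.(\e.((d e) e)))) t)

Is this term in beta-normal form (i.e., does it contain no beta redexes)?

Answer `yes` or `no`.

Term: ((((((\f.(\g.(\h.((f h) g)))) (\f.(\g.(\h.(f (g h)))))) (\f.(\g.(\h.(f (g h)))))) ((\a.a) (\a.a))) (\d.(\e.((d e) e)))) t)
Found 2 beta redex(es).

Answer: no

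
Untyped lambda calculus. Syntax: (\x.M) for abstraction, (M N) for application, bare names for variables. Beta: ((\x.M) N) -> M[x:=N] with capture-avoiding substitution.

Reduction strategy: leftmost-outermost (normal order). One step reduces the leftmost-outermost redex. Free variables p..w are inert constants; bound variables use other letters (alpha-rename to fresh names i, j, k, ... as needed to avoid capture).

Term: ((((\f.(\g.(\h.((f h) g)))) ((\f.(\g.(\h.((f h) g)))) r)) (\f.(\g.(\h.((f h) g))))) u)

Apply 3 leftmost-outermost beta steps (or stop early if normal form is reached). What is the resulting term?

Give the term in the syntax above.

Answer: ((((\f.(\g.(\h.((f h) g)))) r) u) (\f.(\g.(\h.((f h) g)))))

Derivation:
Step 0: ((((\f.(\g.(\h.((f h) g)))) ((\f.(\g.(\h.((f h) g)))) r)) (\f.(\g.(\h.((f h) g))))) u)
Step 1: (((\g.(\h.((((\f.(\g.(\h.((f h) g)))) r) h) g))) (\f.(\g.(\h.((f h) g))))) u)
Step 2: ((\h.((((\f.(\g.(\h.((f h) g)))) r) h) (\f.(\g.(\h.((f h) g)))))) u)
Step 3: ((((\f.(\g.(\h.((f h) g)))) r) u) (\f.(\g.(\h.((f h) g)))))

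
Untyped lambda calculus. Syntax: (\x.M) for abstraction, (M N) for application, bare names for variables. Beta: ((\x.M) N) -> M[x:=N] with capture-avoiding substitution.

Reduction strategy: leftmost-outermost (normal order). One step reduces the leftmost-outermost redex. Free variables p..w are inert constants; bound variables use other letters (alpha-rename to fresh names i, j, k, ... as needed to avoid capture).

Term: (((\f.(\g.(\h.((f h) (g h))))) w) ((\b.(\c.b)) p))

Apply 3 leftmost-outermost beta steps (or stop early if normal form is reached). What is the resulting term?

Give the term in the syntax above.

Step 0: (((\f.(\g.(\h.((f h) (g h))))) w) ((\b.(\c.b)) p))
Step 1: ((\g.(\h.((w h) (g h)))) ((\b.(\c.b)) p))
Step 2: (\h.((w h) (((\b.(\c.b)) p) h)))
Step 3: (\h.((w h) ((\c.p) h)))

Answer: (\h.((w h) ((\c.p) h)))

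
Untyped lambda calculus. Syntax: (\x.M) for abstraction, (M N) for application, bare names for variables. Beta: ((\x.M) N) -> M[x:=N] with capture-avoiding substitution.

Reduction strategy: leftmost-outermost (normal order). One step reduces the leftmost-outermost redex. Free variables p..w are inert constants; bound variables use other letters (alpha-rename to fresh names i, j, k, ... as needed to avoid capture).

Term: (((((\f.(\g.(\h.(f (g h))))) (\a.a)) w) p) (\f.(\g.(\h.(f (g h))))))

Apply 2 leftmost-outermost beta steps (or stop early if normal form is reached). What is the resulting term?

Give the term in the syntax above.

Step 0: (((((\f.(\g.(\h.(f (g h))))) (\a.a)) w) p) (\f.(\g.(\h.(f (g h))))))
Step 1: ((((\g.(\h.((\a.a) (g h)))) w) p) (\f.(\g.(\h.(f (g h))))))
Step 2: (((\h.((\a.a) (w h))) p) (\f.(\g.(\h.(f (g h))))))

Answer: (((\h.((\a.a) (w h))) p) (\f.(\g.(\h.(f (g h))))))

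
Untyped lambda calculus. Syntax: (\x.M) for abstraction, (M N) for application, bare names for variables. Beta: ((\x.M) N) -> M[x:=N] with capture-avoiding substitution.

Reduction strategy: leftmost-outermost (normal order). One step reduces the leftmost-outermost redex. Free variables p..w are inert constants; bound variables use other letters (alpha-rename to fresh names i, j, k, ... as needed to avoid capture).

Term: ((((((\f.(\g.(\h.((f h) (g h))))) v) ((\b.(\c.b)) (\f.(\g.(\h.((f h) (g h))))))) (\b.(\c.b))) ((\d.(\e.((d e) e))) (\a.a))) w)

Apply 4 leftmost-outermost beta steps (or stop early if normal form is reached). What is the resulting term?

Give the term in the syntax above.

Step 0: ((((((\f.(\g.(\h.((f h) (g h))))) v) ((\b.(\c.b)) (\f.(\g.(\h.((f h) (g h))))))) (\b.(\c.b))) ((\d.(\e.((d e) e))) (\a.a))) w)
Step 1: (((((\g.(\h.((v h) (g h)))) ((\b.(\c.b)) (\f.(\g.(\h.((f h) (g h))))))) (\b.(\c.b))) ((\d.(\e.((d e) e))) (\a.a))) w)
Step 2: ((((\h.((v h) (((\b.(\c.b)) (\f.(\g.(\h.((f h) (g h)))))) h))) (\b.(\c.b))) ((\d.(\e.((d e) e))) (\a.a))) w)
Step 3: ((((v (\b.(\c.b))) (((\b.(\c.b)) (\f.(\g.(\h.((f h) (g h)))))) (\b.(\c.b)))) ((\d.(\e.((d e) e))) (\a.a))) w)
Step 4: ((((v (\b.(\c.b))) ((\c.(\f.(\g.(\h.((f h) (g h)))))) (\b.(\c.b)))) ((\d.(\e.((d e) e))) (\a.a))) w)

Answer: ((((v (\b.(\c.b))) ((\c.(\f.(\g.(\h.((f h) (g h)))))) (\b.(\c.b)))) ((\d.(\e.((d e) e))) (\a.a))) w)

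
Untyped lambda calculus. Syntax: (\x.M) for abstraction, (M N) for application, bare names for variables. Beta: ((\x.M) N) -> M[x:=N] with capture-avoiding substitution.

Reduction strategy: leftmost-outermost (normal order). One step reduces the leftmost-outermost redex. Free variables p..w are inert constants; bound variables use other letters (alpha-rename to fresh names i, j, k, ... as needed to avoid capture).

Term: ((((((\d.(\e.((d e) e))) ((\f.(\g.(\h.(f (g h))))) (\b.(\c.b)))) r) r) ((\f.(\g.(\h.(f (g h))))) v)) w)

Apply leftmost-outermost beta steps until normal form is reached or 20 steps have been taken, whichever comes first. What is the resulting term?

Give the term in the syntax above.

Step 0: ((((((\d.(\e.((d e) e))) ((\f.(\g.(\h.(f (g h))))) (\b.(\c.b)))) r) r) ((\f.(\g.(\h.(f (g h))))) v)) w)
Step 1: (((((\e.((((\f.(\g.(\h.(f (g h))))) (\b.(\c.b))) e) e)) r) r) ((\f.(\g.(\h.(f (g h))))) v)) w)
Step 2: (((((((\f.(\g.(\h.(f (g h))))) (\b.(\c.b))) r) r) r) ((\f.(\g.(\h.(f (g h))))) v)) w)
Step 3: ((((((\g.(\h.((\b.(\c.b)) (g h)))) r) r) r) ((\f.(\g.(\h.(f (g h))))) v)) w)
Step 4: (((((\h.((\b.(\c.b)) (r h))) r) r) ((\f.(\g.(\h.(f (g h))))) v)) w)
Step 5: (((((\b.(\c.b)) (r r)) r) ((\f.(\g.(\h.(f (g h))))) v)) w)
Step 6: ((((\c.(r r)) r) ((\f.(\g.(\h.(f (g h))))) v)) w)
Step 7: (((r r) ((\f.(\g.(\h.(f (g h))))) v)) w)
Step 8: (((r r) (\g.(\h.(v (g h))))) w)

Answer: (((r r) (\g.(\h.(v (g h))))) w)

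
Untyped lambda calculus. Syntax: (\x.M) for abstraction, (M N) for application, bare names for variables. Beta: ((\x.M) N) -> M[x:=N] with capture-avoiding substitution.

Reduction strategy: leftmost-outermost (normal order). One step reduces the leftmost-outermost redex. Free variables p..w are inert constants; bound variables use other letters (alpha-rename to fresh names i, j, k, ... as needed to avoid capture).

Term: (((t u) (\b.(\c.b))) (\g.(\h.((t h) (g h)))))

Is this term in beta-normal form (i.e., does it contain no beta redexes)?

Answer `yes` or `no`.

Term: (((t u) (\b.(\c.b))) (\g.(\h.((t h) (g h)))))
No beta redexes found.

Answer: yes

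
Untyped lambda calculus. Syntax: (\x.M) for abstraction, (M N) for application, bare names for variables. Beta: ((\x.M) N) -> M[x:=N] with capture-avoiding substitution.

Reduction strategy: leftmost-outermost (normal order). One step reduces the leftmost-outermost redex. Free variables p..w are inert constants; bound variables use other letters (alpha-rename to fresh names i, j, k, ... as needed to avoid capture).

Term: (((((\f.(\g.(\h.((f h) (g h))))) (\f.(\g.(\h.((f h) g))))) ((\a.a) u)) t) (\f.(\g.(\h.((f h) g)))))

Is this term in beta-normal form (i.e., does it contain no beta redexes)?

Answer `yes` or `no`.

Answer: no

Derivation:
Term: (((((\f.(\g.(\h.((f h) (g h))))) (\f.(\g.(\h.((f h) g))))) ((\a.a) u)) t) (\f.(\g.(\h.((f h) g)))))
Found 2 beta redex(es).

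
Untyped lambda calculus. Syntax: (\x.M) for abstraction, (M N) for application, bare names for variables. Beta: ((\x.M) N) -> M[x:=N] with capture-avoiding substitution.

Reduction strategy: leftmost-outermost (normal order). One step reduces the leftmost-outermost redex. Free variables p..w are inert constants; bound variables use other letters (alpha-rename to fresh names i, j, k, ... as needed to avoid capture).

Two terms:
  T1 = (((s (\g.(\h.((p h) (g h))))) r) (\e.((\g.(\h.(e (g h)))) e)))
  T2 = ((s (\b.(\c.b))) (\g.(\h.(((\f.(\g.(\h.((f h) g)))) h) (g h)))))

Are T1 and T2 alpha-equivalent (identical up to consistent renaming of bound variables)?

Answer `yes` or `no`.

Term 1: (((s (\g.(\h.((p h) (g h))))) r) (\e.((\g.(\h.(e (g h)))) e)))
Term 2: ((s (\b.(\c.b))) (\g.(\h.(((\f.(\g.(\h.((f h) g)))) h) (g h)))))
Alpha-equivalence: compare structure up to binder renaming.
Result: False

Answer: no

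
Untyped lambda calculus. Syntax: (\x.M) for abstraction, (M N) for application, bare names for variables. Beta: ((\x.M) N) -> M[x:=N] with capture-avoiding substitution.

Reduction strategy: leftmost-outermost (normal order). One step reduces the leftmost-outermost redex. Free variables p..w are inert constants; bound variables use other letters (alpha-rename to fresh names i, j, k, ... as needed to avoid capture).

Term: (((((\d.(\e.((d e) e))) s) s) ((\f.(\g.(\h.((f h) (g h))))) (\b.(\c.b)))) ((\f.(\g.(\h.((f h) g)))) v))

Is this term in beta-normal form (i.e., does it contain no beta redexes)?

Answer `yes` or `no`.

Term: (((((\d.(\e.((d e) e))) s) s) ((\f.(\g.(\h.((f h) (g h))))) (\b.(\c.b)))) ((\f.(\g.(\h.((f h) g)))) v))
Found 3 beta redex(es).

Answer: no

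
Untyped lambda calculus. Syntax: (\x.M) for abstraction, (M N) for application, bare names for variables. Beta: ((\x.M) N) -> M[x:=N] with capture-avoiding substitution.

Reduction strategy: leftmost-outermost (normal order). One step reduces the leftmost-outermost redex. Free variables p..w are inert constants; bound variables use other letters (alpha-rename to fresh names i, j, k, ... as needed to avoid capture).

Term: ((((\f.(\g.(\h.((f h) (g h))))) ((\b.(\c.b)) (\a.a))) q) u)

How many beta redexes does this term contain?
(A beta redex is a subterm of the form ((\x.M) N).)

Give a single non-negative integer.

Answer: 2

Derivation:
Term: ((((\f.(\g.(\h.((f h) (g h))))) ((\b.(\c.b)) (\a.a))) q) u)
  Redex: ((\f.(\g.(\h.((f h) (g h))))) ((\b.(\c.b)) (\a.a)))
  Redex: ((\b.(\c.b)) (\a.a))
Total redexes: 2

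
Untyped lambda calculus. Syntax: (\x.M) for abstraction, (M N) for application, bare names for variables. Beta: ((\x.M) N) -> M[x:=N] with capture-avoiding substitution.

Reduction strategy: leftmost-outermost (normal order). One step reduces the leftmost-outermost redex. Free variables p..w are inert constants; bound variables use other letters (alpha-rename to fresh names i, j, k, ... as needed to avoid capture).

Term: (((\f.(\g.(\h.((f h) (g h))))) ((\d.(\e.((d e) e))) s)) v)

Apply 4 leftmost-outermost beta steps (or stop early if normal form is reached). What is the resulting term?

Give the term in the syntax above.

Step 0: (((\f.(\g.(\h.((f h) (g h))))) ((\d.(\e.((d e) e))) s)) v)
Step 1: ((\g.(\h.((((\d.(\e.((d e) e))) s) h) (g h)))) v)
Step 2: (\h.((((\d.(\e.((d e) e))) s) h) (v h)))
Step 3: (\h.(((\e.((s e) e)) h) (v h)))
Step 4: (\h.(((s h) h) (v h)))

Answer: (\h.(((s h) h) (v h)))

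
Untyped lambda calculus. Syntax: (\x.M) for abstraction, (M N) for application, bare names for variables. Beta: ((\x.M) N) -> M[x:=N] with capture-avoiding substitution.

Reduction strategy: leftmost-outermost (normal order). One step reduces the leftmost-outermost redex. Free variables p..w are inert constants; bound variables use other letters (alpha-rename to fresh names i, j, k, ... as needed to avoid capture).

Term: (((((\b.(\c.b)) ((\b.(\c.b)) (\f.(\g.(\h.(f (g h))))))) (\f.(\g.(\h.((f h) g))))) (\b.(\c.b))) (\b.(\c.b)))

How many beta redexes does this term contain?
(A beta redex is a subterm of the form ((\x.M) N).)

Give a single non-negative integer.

Answer: 2

Derivation:
Term: (((((\b.(\c.b)) ((\b.(\c.b)) (\f.(\g.(\h.(f (g h))))))) (\f.(\g.(\h.((f h) g))))) (\b.(\c.b))) (\b.(\c.b)))
  Redex: ((\b.(\c.b)) ((\b.(\c.b)) (\f.(\g.(\h.(f (g h)))))))
  Redex: ((\b.(\c.b)) (\f.(\g.(\h.(f (g h))))))
Total redexes: 2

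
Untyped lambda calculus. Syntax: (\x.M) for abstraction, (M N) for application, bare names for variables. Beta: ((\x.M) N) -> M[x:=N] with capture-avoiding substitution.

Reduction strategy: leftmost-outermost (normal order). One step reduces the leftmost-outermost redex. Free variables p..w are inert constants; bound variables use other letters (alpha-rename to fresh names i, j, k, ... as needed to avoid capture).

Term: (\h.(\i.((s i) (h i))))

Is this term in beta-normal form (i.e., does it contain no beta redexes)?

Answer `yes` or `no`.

Answer: yes

Derivation:
Term: (\h.(\i.((s i) (h i))))
No beta redexes found.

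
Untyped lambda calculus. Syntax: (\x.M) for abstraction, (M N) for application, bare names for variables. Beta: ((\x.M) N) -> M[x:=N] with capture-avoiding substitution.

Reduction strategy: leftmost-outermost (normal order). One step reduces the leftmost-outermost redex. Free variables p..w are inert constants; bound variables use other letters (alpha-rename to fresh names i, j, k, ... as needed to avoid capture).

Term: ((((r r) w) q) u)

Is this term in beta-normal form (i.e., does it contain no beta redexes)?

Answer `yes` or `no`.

Term: ((((r r) w) q) u)
No beta redexes found.

Answer: yes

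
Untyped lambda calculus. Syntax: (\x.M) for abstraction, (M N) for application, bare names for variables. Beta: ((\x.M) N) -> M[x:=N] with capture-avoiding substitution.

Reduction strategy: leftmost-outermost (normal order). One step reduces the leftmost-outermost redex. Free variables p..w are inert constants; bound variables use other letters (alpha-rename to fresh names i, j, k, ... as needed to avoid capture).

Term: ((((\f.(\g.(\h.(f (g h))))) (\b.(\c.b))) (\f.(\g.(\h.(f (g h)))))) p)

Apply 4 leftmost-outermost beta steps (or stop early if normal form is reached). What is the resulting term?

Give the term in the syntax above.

Step 0: ((((\f.(\g.(\h.(f (g h))))) (\b.(\c.b))) (\f.(\g.(\h.(f (g h)))))) p)
Step 1: (((\g.(\h.((\b.(\c.b)) (g h)))) (\f.(\g.(\h.(f (g h)))))) p)
Step 2: ((\h.((\b.(\c.b)) ((\f.(\g.(\h.(f (g h))))) h))) p)
Step 3: ((\b.(\c.b)) ((\f.(\g.(\h.(f (g h))))) p))
Step 4: (\c.((\f.(\g.(\h.(f (g h))))) p))

Answer: (\c.((\f.(\g.(\h.(f (g h))))) p))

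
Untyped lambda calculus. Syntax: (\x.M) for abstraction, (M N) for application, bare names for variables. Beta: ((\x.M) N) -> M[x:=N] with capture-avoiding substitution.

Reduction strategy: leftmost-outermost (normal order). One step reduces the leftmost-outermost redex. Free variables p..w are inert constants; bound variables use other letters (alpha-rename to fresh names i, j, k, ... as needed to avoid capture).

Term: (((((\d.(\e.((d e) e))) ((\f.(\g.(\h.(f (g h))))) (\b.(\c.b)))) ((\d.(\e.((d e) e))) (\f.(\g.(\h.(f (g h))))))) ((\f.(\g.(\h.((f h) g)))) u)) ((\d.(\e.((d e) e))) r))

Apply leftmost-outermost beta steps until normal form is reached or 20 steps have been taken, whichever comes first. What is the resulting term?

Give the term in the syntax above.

Answer: (\h.((\h.(((\d.(\e.((d e) e))) r) (((\d.(\e.((d e) e))) r) h))) ((((\d.(\e.((d e) e))) (\f.(\g.(\h.(f (g h)))))) ((\d.(\e.((d e) e))) r)) h)))

Derivation:
Step 0: (((((\d.(\e.((d e) e))) ((\f.(\g.(\h.(f (g h))))) (\b.(\c.b)))) ((\d.(\e.((d e) e))) (\f.(\g.(\h.(f (g h))))))) ((\f.(\g.(\h.((f h) g)))) u)) ((\d.(\e.((d e) e))) r))
Step 1: ((((\e.((((\f.(\g.(\h.(f (g h))))) (\b.(\c.b))) e) e)) ((\d.(\e.((d e) e))) (\f.(\g.(\h.(f (g h))))))) ((\f.(\g.(\h.((f h) g)))) u)) ((\d.(\e.((d e) e))) r))
Step 2: ((((((\f.(\g.(\h.(f (g h))))) (\b.(\c.b))) ((\d.(\e.((d e) e))) (\f.(\g.(\h.(f (g h))))))) ((\d.(\e.((d e) e))) (\f.(\g.(\h.(f (g h))))))) ((\f.(\g.(\h.((f h) g)))) u)) ((\d.(\e.((d e) e))) r))
Step 3: (((((\g.(\h.((\b.(\c.b)) (g h)))) ((\d.(\e.((d e) e))) (\f.(\g.(\h.(f (g h))))))) ((\d.(\e.((d e) e))) (\f.(\g.(\h.(f (g h))))))) ((\f.(\g.(\h.((f h) g)))) u)) ((\d.(\e.((d e) e))) r))
Step 4: ((((\h.((\b.(\c.b)) (((\d.(\e.((d e) e))) (\f.(\g.(\h.(f (g h)))))) h))) ((\d.(\e.((d e) e))) (\f.(\g.(\h.(f (g h))))))) ((\f.(\g.(\h.((f h) g)))) u)) ((\d.(\e.((d e) e))) r))
Step 5: ((((\b.(\c.b)) (((\d.(\e.((d e) e))) (\f.(\g.(\h.(f (g h)))))) ((\d.(\e.((d e) e))) (\f.(\g.(\h.(f (g h)))))))) ((\f.(\g.(\h.((f h) g)))) u)) ((\d.(\e.((d e) e))) r))
Step 6: (((\c.(((\d.(\e.((d e) e))) (\f.(\g.(\h.(f (g h)))))) ((\d.(\e.((d e) e))) (\f.(\g.(\h.(f (g h)))))))) ((\f.(\g.(\h.((f h) g)))) u)) ((\d.(\e.((d e) e))) r))
Step 7: ((((\d.(\e.((d e) e))) (\f.(\g.(\h.(f (g h)))))) ((\d.(\e.((d e) e))) (\f.(\g.(\h.(f (g h))))))) ((\d.(\e.((d e) e))) r))
Step 8: (((\e.(((\f.(\g.(\h.(f (g h))))) e) e)) ((\d.(\e.((d e) e))) (\f.(\g.(\h.(f (g h))))))) ((\d.(\e.((d e) e))) r))
Step 9: ((((\f.(\g.(\h.(f (g h))))) ((\d.(\e.((d e) e))) (\f.(\g.(\h.(f (g h))))))) ((\d.(\e.((d e) e))) (\f.(\g.(\h.(f (g h))))))) ((\d.(\e.((d e) e))) r))
Step 10: (((\g.(\h.(((\d.(\e.((d e) e))) (\f.(\g.(\h.(f (g h)))))) (g h)))) ((\d.(\e.((d e) e))) (\f.(\g.(\h.(f (g h))))))) ((\d.(\e.((d e) e))) r))
Step 11: ((\h.(((\d.(\e.((d e) e))) (\f.(\g.(\h.(f (g h)))))) (((\d.(\e.((d e) e))) (\f.(\g.(\h.(f (g h)))))) h))) ((\d.(\e.((d e) e))) r))
Step 12: (((\d.(\e.((d e) e))) (\f.(\g.(\h.(f (g h)))))) (((\d.(\e.((d e) e))) (\f.(\g.(\h.(f (g h)))))) ((\d.(\e.((d e) e))) r)))
Step 13: ((\e.(((\f.(\g.(\h.(f (g h))))) e) e)) (((\d.(\e.((d e) e))) (\f.(\g.(\h.(f (g h)))))) ((\d.(\e.((d e) e))) r)))
Step 14: (((\f.(\g.(\h.(f (g h))))) (((\d.(\e.((d e) e))) (\f.(\g.(\h.(f (g h)))))) ((\d.(\e.((d e) e))) r))) (((\d.(\e.((d e) e))) (\f.(\g.(\h.(f (g h)))))) ((\d.(\e.((d e) e))) r)))
Step 15: ((\g.(\h.((((\d.(\e.((d e) e))) (\f.(\g.(\h.(f (g h)))))) ((\d.(\e.((d e) e))) r)) (g h)))) (((\d.(\e.((d e) e))) (\f.(\g.(\h.(f (g h)))))) ((\d.(\e.((d e) e))) r)))
Step 16: (\h.((((\d.(\e.((d e) e))) (\f.(\g.(\h.(f (g h)))))) ((\d.(\e.((d e) e))) r)) ((((\d.(\e.((d e) e))) (\f.(\g.(\h.(f (g h)))))) ((\d.(\e.((d e) e))) r)) h)))
Step 17: (\h.(((\e.(((\f.(\g.(\h.(f (g h))))) e) e)) ((\d.(\e.((d e) e))) r)) ((((\d.(\e.((d e) e))) (\f.(\g.(\h.(f (g h)))))) ((\d.(\e.((d e) e))) r)) h)))
Step 18: (\h.((((\f.(\g.(\h.(f (g h))))) ((\d.(\e.((d e) e))) r)) ((\d.(\e.((d e) e))) r)) ((((\d.(\e.((d e) e))) (\f.(\g.(\h.(f (g h)))))) ((\d.(\e.((d e) e))) r)) h)))
Step 19: (\h.(((\g.(\h.(((\d.(\e.((d e) e))) r) (g h)))) ((\d.(\e.((d e) e))) r)) ((((\d.(\e.((d e) e))) (\f.(\g.(\h.(f (g h)))))) ((\d.(\e.((d e) e))) r)) h)))
Step 20: (\h.((\h.(((\d.(\e.((d e) e))) r) (((\d.(\e.((d e) e))) r) h))) ((((\d.(\e.((d e) e))) (\f.(\g.(\h.(f (g h)))))) ((\d.(\e.((d e) e))) r)) h)))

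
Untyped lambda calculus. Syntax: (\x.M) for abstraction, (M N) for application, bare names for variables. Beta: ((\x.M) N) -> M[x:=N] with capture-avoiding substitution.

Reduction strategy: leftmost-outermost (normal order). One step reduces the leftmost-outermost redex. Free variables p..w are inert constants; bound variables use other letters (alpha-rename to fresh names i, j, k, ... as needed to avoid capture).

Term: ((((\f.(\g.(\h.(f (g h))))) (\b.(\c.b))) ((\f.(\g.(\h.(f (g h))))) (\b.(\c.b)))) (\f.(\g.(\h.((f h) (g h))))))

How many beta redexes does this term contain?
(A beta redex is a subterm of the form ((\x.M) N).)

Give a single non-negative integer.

Answer: 2

Derivation:
Term: ((((\f.(\g.(\h.(f (g h))))) (\b.(\c.b))) ((\f.(\g.(\h.(f (g h))))) (\b.(\c.b)))) (\f.(\g.(\h.((f h) (g h))))))
  Redex: ((\f.(\g.(\h.(f (g h))))) (\b.(\c.b)))
  Redex: ((\f.(\g.(\h.(f (g h))))) (\b.(\c.b)))
Total redexes: 2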